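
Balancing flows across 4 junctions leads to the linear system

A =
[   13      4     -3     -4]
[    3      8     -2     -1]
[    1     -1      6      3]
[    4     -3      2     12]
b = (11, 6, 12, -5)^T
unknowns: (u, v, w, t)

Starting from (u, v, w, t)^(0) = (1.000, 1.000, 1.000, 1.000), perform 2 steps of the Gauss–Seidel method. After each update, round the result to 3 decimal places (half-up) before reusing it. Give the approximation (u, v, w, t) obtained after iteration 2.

Iteration 1:
  u = (11 - (4)·1.000 - (-3)·1.000 - (-4)·1.000) / (13) = 1.077
  v = (6 - (3)·1.077 - (-2)·1.000 - (-1)·1.000) / (8) = 0.721
  w = (12 - (1)·1.077 - (-1)·0.721 - (3)·1.000) / (6) = 1.441
  t = (-5 - (4)·1.077 - (-3)·0.721 - (2)·1.441) / (12) = -0.836
Iteration 2:
  u = (11 - (4)·0.721 - (-3)·1.441 - (-4)·-0.836) / (13) = 0.700
  v = (6 - (3)·0.700 - (-2)·1.441 - (-1)·-0.836) / (8) = 0.743
  w = (12 - (1)·0.700 - (-1)·0.743 - (3)·-0.836) / (6) = 2.425
  t = (-5 - (4)·0.700 - (-3)·0.743 - (2)·2.425) / (12) = -0.868

(0.700, 0.743, 2.425, -0.868)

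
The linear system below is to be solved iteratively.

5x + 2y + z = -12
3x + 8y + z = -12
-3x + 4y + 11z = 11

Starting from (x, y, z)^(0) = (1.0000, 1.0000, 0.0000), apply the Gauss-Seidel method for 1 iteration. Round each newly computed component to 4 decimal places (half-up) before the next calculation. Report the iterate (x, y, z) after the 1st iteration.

(-2.8000, -0.4500, 0.4000)

Iteration 1:
  x = (-12 - (2)·1.0000 - (1)·0.0000) / (5) = -2.8000
  y = (-12 - (3)·-2.8000 - (1)·0.0000) / (8) = -0.4500
  z = (11 - (-3)·-2.8000 - (4)·-0.4500) / (11) = 0.4000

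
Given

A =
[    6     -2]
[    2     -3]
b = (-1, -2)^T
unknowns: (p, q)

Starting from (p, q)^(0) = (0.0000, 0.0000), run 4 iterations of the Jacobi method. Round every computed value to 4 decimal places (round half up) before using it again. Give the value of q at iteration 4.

0.6790

Iteration 1:
  p = (-1 - (-2)·0.0000) / (6) = -0.1667
  q = (-2 - (2)·0.0000) / (-3) = 0.6667
Iteration 2:
  p = (-1 - (-2)·0.6667) / (6) = 0.0556
  q = (-2 - (2)·-0.1667) / (-3) = 0.5555
Iteration 3:
  p = (-1 - (-2)·0.5555) / (6) = 0.0185
  q = (-2 - (2)·0.0556) / (-3) = 0.7037
Iteration 4:
  p = (-1 - (-2)·0.7037) / (6) = 0.0679
  q = (-2 - (2)·0.0185) / (-3) = 0.6790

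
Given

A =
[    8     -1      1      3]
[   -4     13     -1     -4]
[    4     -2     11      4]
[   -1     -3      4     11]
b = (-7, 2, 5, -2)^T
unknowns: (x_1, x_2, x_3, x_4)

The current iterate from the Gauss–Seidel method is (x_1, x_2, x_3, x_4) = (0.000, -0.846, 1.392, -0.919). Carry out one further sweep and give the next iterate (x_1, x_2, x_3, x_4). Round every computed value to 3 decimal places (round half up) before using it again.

(-0.810, -0.271, 1.034, -0.705)

One sweep:
  x_1 = (-7 - (-1)·-0.846 - (1)·1.392 - (3)·-0.919) / (8) = -0.810
  x_2 = (2 - (-4)·-0.810 - (-1)·1.392 - (-4)·-0.919) / (13) = -0.271
  x_3 = (5 - (4)·-0.810 - (-2)·-0.271 - (4)·-0.919) / (11) = 1.034
  x_4 = (-2 - (-1)·-0.810 - (-3)·-0.271 - (4)·1.034) / (11) = -0.705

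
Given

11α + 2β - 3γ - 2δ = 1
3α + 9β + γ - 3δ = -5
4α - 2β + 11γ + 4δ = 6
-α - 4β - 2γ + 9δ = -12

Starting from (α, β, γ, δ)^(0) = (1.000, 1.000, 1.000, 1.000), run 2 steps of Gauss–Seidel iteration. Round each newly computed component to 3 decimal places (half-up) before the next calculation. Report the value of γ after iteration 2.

Iteration 1:
  α = (1 - (2)·1.000 - (-3)·1.000 - (-2)·1.000) / (11) = 0.364
  β = (-5 - (3)·0.364 - (1)·1.000 - (-3)·1.000) / (9) = -0.455
  γ = (6 - (4)·0.364 - (-2)·-0.455 - (4)·1.000) / (11) = -0.033
  δ = (-12 - (-1)·0.364 - (-4)·-0.455 - (-2)·-0.033) / (9) = -1.502
Iteration 2:
  α = (1 - (2)·-0.455 - (-3)·-0.033 - (-2)·-1.502) / (11) = -0.108
  β = (-5 - (3)·-0.108 - (1)·-0.033 - (-3)·-1.502) / (9) = -1.017
  γ = (6 - (4)·-0.108 - (-2)·-1.017 - (4)·-1.502) / (11) = 0.946
  δ = (-12 - (-1)·-0.108 - (-4)·-1.017 - (-2)·0.946) / (9) = -1.587

0.946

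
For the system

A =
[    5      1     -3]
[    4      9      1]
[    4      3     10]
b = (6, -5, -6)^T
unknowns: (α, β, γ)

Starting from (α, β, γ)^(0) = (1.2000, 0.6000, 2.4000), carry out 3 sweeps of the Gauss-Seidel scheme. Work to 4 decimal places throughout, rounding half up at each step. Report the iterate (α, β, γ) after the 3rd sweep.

(0.9386, -0.8919, -0.7079)

Iteration 1:
  α = (6 - (1)·0.6000 - (-3)·2.4000) / (5) = 2.5200
  β = (-5 - (4)·2.5200 - (1)·2.4000) / (9) = -1.9422
  γ = (-6 - (4)·2.5200 - (3)·-1.9422) / (10) = -1.0253
Iteration 2:
  α = (6 - (1)·-1.9422 - (-3)·-1.0253) / (5) = 0.9733
  β = (-5 - (4)·0.9733 - (1)·-1.0253) / (9) = -0.8742
  γ = (-6 - (4)·0.9733 - (3)·-0.8742) / (10) = -0.7271
Iteration 3:
  α = (6 - (1)·-0.8742 - (-3)·-0.7271) / (5) = 0.9386
  β = (-5 - (4)·0.9386 - (1)·-0.7271) / (9) = -0.8919
  γ = (-6 - (4)·0.9386 - (3)·-0.8919) / (10) = -0.7079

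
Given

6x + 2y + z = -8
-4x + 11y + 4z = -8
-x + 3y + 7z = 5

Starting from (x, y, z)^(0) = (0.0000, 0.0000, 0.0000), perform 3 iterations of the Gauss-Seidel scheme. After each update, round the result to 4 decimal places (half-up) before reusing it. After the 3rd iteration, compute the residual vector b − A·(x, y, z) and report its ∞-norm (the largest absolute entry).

Iteration 1:
  x = (-8 - (2)·0.0000 - (1)·0.0000) / (6) = -1.3333
  y = (-8 - (-4)·-1.3333 - (4)·0.0000) / (11) = -1.2121
  z = (5 - (-1)·-1.3333 - (3)·-1.2121) / (7) = 1.0433
Iteration 2:
  x = (-8 - (2)·-1.2121 - (1)·1.0433) / (6) = -1.1032
  y = (-8 - (-4)·-1.1032 - (4)·1.0433) / (11) = -1.5078
  z = (5 - (-1)·-1.1032 - (3)·-1.5078) / (7) = 1.2029
Iteration 3:
  x = (-8 - (2)·-1.5078 - (1)·1.2029) / (6) = -1.0312
  y = (-8 - (-4)·-1.0312 - (4)·1.2029) / (11) = -1.5397
  z = (5 - (-1)·-1.0312 - (3)·-1.5397) / (7) = 1.2268
Residual b − A·x = (0.0398, -0.0953, 0.0003); ∞-norm = 0.0953

0.0953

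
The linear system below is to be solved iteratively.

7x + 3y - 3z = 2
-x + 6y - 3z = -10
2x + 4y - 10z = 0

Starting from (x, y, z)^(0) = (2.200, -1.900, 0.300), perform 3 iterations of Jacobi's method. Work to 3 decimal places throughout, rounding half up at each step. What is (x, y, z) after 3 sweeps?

Iteration 1:
  x = (2 - (3)·-1.900 - (-3)·0.300) / (7) = 1.229
  y = (-10 - (-1)·2.200 - (-3)·0.300) / (6) = -1.150
  z = (0 - (2)·2.200 - (4)·-1.900) / (-10) = -0.320
Iteration 2:
  x = (2 - (3)·-1.150 - (-3)·-0.320) / (7) = 0.641
  y = (-10 - (-1)·1.229 - (-3)·-0.320) / (6) = -1.622
  z = (0 - (2)·1.229 - (4)·-1.150) / (-10) = -0.214
Iteration 3:
  x = (2 - (3)·-1.622 - (-3)·-0.214) / (7) = 0.889
  y = (-10 - (-1)·0.641 - (-3)·-0.214) / (6) = -1.667
  z = (0 - (2)·0.641 - (4)·-1.622) / (-10) = -0.521

(0.889, -1.667, -0.521)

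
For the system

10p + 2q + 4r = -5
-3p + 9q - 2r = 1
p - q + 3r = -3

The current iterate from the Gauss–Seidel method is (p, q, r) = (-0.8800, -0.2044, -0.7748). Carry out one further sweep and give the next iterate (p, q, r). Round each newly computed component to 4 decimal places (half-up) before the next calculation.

One sweep:
  p = (-5 - (2)·-0.2044 - (4)·-0.7748) / (10) = -0.1492
  q = (1 - (-3)·-0.1492 - (-2)·-0.7748) / (9) = -0.1108
  r = (-3 - (1)·-0.1492 - (-1)·-0.1108) / (3) = -0.9872

(-0.1492, -0.1108, -0.9872)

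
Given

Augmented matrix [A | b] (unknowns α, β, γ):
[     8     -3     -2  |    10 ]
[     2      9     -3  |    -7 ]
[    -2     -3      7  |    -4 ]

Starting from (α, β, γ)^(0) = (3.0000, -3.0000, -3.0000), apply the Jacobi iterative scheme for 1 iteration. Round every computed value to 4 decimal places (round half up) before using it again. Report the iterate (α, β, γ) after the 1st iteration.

(-0.6250, -2.4444, -1.0000)

Iteration 1:
  α = (10 - (-3)·-3.0000 - (-2)·-3.0000) / (8) = -0.6250
  β = (-7 - (2)·3.0000 - (-3)·-3.0000) / (9) = -2.4444
  γ = (-4 - (-2)·3.0000 - (-3)·-3.0000) / (7) = -1.0000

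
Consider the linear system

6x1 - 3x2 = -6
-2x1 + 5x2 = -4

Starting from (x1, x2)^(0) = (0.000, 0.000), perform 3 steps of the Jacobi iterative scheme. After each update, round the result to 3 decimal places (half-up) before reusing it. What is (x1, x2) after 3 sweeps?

Iteration 1:
  x1 = (-6 - (-3)·0.000) / (6) = -1.000
  x2 = (-4 - (-2)·0.000) / (5) = -0.800
Iteration 2:
  x1 = (-6 - (-3)·-0.800) / (6) = -1.400
  x2 = (-4 - (-2)·-1.000) / (5) = -1.200
Iteration 3:
  x1 = (-6 - (-3)·-1.200) / (6) = -1.600
  x2 = (-4 - (-2)·-1.400) / (5) = -1.360

(-1.600, -1.360)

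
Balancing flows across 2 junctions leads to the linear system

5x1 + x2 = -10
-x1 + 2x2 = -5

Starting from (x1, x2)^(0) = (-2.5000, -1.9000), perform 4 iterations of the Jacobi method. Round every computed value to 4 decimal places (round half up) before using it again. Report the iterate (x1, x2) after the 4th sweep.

(-1.3750, -3.1690)

Iteration 1:
  x1 = (-10 - (1)·-1.9000) / (5) = -1.6200
  x2 = (-5 - (-1)·-2.5000) / (2) = -3.7500
Iteration 2:
  x1 = (-10 - (1)·-3.7500) / (5) = -1.2500
  x2 = (-5 - (-1)·-1.6200) / (2) = -3.3100
Iteration 3:
  x1 = (-10 - (1)·-3.3100) / (5) = -1.3380
  x2 = (-5 - (-1)·-1.2500) / (2) = -3.1250
Iteration 4:
  x1 = (-10 - (1)·-3.1250) / (5) = -1.3750
  x2 = (-5 - (-1)·-1.3380) / (2) = -3.1690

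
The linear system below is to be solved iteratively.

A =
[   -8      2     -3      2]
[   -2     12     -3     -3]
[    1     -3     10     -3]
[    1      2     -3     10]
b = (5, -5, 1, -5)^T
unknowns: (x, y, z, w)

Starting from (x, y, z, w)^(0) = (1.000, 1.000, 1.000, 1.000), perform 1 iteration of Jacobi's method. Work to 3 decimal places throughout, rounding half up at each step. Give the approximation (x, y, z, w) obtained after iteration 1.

Iteration 1:
  x = (5 - (2)·1.000 - (-3)·1.000 - (2)·1.000) / (-8) = -0.500
  y = (-5 - (-2)·1.000 - (-3)·1.000 - (-3)·1.000) / (12) = 0.250
  z = (1 - (1)·1.000 - (-3)·1.000 - (-3)·1.000) / (10) = 0.600
  w = (-5 - (1)·1.000 - (2)·1.000 - (-3)·1.000) / (10) = -0.500

(-0.500, 0.250, 0.600, -0.500)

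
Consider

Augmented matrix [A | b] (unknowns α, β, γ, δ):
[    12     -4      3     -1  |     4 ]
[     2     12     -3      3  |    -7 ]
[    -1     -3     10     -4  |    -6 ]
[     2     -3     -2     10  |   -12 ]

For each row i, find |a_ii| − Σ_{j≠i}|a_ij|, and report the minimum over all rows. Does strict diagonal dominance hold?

2

row 1: |12| − (4+3+1) = 4
row 2: |12| − (2+3+3) = 4
row 3: |10| − (1+3+4) = 2
row 4: |10| − (2+3+2) = 3
minimum over rows = 2 → strictly diagonally dominant (convergence guaranteed)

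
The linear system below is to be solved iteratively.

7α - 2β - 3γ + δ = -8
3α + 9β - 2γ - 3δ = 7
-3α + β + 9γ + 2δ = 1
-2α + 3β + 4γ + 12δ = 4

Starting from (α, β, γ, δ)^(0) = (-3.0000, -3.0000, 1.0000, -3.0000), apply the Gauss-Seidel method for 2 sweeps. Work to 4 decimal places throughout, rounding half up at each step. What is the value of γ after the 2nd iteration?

Iteration 1:
  α = (-8 - (-2)·-3.0000 - (-3)·1.0000 - (1)·-3.0000) / (7) = -1.1429
  β = (7 - (3)·-1.1429 - (-2)·1.0000 - (-3)·-3.0000) / (9) = 0.3810
  γ = (1 - (-3)·-1.1429 - (1)·0.3810 - (2)·-3.0000) / (9) = 0.3545
  δ = (4 - (-2)·-1.1429 - (3)·0.3810 - (4)·0.3545) / (12) = -0.0706
Iteration 2:
  α = (-8 - (-2)·0.3810 - (-3)·0.3545 - (1)·-0.0706) / (7) = -0.8720
  β = (7 - (3)·-0.8720 - (-2)·0.3545 - (-3)·-0.0706) / (9) = 1.1237
  γ = (1 - (-3)·-0.8720 - (1)·1.1237 - (2)·-0.0706) / (9) = -0.2887
  δ = (4 - (-2)·-0.8720 - (3)·1.1237 - (4)·-0.2887) / (12) = 0.0033

-0.2887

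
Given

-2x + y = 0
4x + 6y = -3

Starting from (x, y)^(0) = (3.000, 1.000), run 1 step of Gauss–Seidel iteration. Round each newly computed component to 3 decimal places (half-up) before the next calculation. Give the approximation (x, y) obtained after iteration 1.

Iteration 1:
  x = (0 - (1)·1.000) / (-2) = 0.500
  y = (-3 - (4)·0.500) / (6) = -0.833

(0.500, -0.833)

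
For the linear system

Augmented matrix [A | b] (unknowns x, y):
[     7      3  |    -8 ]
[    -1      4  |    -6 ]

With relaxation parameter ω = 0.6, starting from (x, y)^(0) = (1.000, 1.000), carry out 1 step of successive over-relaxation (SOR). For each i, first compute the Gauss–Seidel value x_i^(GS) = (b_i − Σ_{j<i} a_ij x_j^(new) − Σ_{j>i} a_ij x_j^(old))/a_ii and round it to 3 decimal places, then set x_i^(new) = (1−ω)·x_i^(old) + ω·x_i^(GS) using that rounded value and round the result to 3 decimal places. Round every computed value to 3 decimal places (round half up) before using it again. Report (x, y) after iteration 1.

Iteration 1:
  x: GS value = (-8 - (3)·1.000) / (7) = -1.571;  x ← (1−ω)·1.000 + ω·-1.571 = -0.543
  y: GS value = (-6 - (-1)·-0.543) / (4) = -1.636;  y ← (1−ω)·1.000 + ω·-1.636 = -0.582

(-0.543, -0.582)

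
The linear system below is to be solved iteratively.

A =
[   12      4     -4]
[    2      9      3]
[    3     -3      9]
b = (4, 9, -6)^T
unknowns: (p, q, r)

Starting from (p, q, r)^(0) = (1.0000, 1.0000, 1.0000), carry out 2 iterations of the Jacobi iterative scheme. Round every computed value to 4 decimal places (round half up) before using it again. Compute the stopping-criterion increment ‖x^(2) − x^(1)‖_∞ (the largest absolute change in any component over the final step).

Iteration 1:
  p = (4 - (4)·1.0000 - (-4)·1.0000) / (12) = 0.3333
  q = (9 - (2)·1.0000 - (3)·1.0000) / (9) = 0.4444
  r = (-6 - (3)·1.0000 - (-3)·1.0000) / (9) = -0.6667
Iteration 2:
  p = (4 - (4)·0.4444 - (-4)·-0.6667) / (12) = -0.0370
  q = (9 - (2)·0.3333 - (3)·-0.6667) / (9) = 1.1482
  r = (-6 - (3)·0.3333 - (-3)·0.4444) / (9) = -0.6296
Change: (-0.3703, 0.7038, 0.0371) → max |·| = 0.7038

0.7038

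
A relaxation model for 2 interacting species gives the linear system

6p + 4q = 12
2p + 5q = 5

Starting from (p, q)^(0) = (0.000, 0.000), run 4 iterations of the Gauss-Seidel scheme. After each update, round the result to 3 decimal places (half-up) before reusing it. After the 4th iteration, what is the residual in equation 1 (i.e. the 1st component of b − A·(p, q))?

-0.014

Iteration 1:
  p = (12 - (4)·0.000) / (6) = 2.000
  q = (5 - (2)·2.000) / (5) = 0.200
Iteration 2:
  p = (12 - (4)·0.200) / (6) = 1.867
  q = (5 - (2)·1.867) / (5) = 0.253
Iteration 3:
  p = (12 - (4)·0.253) / (6) = 1.831
  q = (5 - (2)·1.831) / (5) = 0.268
Iteration 4:
  p = (12 - (4)·0.268) / (6) = 1.821
  q = (5 - (2)·1.821) / (5) = 0.272
Residual b − A·x = (-0.014, -0.002)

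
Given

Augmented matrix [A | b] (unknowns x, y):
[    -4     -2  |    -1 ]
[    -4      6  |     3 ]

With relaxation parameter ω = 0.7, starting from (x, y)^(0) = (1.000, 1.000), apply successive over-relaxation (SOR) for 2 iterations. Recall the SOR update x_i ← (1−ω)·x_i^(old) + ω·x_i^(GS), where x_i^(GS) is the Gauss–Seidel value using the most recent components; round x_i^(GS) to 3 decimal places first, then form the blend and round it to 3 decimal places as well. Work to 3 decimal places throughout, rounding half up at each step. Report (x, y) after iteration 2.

(-0.035, 0.546)

Iteration 1:
  x: GS value = (-1 - (-2)·1.000) / (-4) = -0.250;  x ← (1−ω)·1.000 + ω·-0.250 = 0.125
  y: GS value = (3 - (-4)·0.125) / (6) = 0.583;  y ← (1−ω)·1.000 + ω·0.583 = 0.708
Iteration 2:
  x: GS value = (-1 - (-2)·0.708) / (-4) = -0.104;  x ← (1−ω)·0.125 + ω·-0.104 = -0.035
  y: GS value = (3 - (-4)·-0.035) / (6) = 0.477;  y ← (1−ω)·0.708 + ω·0.477 = 0.546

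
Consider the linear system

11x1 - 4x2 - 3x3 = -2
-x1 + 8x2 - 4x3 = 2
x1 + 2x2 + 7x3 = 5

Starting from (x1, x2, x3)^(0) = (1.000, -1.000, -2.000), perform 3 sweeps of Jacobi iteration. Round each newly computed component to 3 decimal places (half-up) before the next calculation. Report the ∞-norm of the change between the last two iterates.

0.476

Iteration 1:
  x1 = (-2 - (-4)·-1.000 - (-3)·-2.000) / (11) = -1.091
  x2 = (2 - (-1)·1.000 - (-4)·-2.000) / (8) = -0.625
  x3 = (5 - (1)·1.000 - (2)·-1.000) / (7) = 0.857
Iteration 2:
  x1 = (-2 - (-4)·-0.625 - (-3)·0.857) / (11) = -0.175
  x2 = (2 - (-1)·-1.091 - (-4)·0.857) / (8) = 0.542
  x3 = (5 - (1)·-1.091 - (2)·-0.625) / (7) = 1.049
Iteration 3:
  x1 = (-2 - (-4)·0.542 - (-3)·1.049) / (11) = 0.301
  x2 = (2 - (-1)·-0.175 - (-4)·1.049) / (8) = 0.753
  x3 = (5 - (1)·-0.175 - (2)·0.542) / (7) = 0.584
Change: (0.476, 0.211, -0.465) → max |·| = 0.476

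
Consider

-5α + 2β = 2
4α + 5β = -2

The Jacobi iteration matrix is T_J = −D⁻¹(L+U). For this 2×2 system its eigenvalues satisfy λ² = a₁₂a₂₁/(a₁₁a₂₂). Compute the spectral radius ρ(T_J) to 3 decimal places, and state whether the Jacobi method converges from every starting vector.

a₁₂a₂₁/(a₁₁a₂₂) = (2)·(4) / ((-5)·(5)) = -0.320000
ρ = √|-0.320000| = √0.320000 = 0.566
ρ < 1, so Jacobi converges

0.566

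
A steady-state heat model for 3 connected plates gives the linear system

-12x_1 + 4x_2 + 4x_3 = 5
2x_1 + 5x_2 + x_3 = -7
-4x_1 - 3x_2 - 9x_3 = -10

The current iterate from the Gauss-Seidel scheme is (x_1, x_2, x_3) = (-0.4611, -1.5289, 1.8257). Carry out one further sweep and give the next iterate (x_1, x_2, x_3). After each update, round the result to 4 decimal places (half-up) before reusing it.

One sweep:
  x_1 = (5 - (4)·-1.5289 - (4)·1.8257) / (-12) = -0.3177
  x_2 = (-7 - (2)·-0.3177 - (1)·1.8257) / (5) = -1.6381
  x_3 = (-10 - (-4)·-0.3177 - (-3)·-1.6381) / (-9) = 1.7983

(-0.3177, -1.6381, 1.7983)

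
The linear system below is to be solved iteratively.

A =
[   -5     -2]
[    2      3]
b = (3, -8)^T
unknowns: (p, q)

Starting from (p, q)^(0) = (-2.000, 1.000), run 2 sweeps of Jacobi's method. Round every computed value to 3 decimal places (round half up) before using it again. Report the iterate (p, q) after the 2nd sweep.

Iteration 1:
  p = (3 - (-2)·1.000) / (-5) = -1.000
  q = (-8 - (2)·-2.000) / (3) = -1.333
Iteration 2:
  p = (3 - (-2)·-1.333) / (-5) = -0.067
  q = (-8 - (2)·-1.000) / (3) = -2.000

(-0.067, -2.000)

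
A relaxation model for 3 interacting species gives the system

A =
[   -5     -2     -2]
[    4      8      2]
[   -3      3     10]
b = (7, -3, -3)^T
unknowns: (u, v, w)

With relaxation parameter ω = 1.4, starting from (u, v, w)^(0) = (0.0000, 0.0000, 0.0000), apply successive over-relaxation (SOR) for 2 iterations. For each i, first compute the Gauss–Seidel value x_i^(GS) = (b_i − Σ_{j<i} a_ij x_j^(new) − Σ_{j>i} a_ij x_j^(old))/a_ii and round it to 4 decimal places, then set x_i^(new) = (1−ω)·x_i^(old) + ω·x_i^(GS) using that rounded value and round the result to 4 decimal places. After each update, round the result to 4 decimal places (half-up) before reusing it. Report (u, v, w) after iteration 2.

Iteration 1:
  u: GS value = (7 - (-2)·0.0000 - (-2)·0.0000) / (-5) = -1.4000;  u ← (1−ω)·0.0000 + ω·-1.4000 = -1.9600
  v: GS value = (-3 - (4)·-1.9600 - (2)·0.0000) / (8) = 0.6050;  v ← (1−ω)·0.0000 + ω·0.6050 = 0.8470
  w: GS value = (-3 - (-3)·-1.9600 - (3)·0.8470) / (10) = -1.1421;  w ← (1−ω)·0.0000 + ω·-1.1421 = -1.5989
Iteration 2:
  u: GS value = (7 - (-2)·0.8470 - (-2)·-1.5989) / (-5) = -1.0992;  u ← (1−ω)·-1.9600 + ω·-1.0992 = -0.7549
  v: GS value = (-3 - (4)·-0.7549 - (2)·-1.5989) / (8) = 0.4022;  v ← (1−ω)·0.8470 + ω·0.4022 = 0.2243
  w: GS value = (-3 - (-3)·-0.7549 - (3)·0.2243) / (10) = -0.5938;  w ← (1−ω)·-1.5989 + ω·-0.5938 = -0.1918

(-0.7549, 0.2243, -0.1918)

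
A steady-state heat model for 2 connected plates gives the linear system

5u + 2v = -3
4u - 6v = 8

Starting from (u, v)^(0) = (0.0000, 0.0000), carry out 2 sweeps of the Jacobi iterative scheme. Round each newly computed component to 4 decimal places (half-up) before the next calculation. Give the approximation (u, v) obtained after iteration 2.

(-0.0667, -1.7333)

Iteration 1:
  u = (-3 - (2)·0.0000) / (5) = -0.6000
  v = (8 - (4)·0.0000) / (-6) = -1.3333
Iteration 2:
  u = (-3 - (2)·-1.3333) / (5) = -0.0667
  v = (8 - (4)·-0.6000) / (-6) = -1.7333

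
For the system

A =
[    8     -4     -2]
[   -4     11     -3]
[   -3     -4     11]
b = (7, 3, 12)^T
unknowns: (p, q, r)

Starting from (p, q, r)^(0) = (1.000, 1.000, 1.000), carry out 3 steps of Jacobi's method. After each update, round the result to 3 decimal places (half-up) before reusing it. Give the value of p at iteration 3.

Iteration 1:
  p = (7 - (-4)·1.000 - (-2)·1.000) / (8) = 1.625
  q = (3 - (-4)·1.000 - (-3)·1.000) / (11) = 0.909
  r = (12 - (-3)·1.000 - (-4)·1.000) / (11) = 1.727
Iteration 2:
  p = (7 - (-4)·0.909 - (-2)·1.727) / (8) = 1.761
  q = (3 - (-4)·1.625 - (-3)·1.727) / (11) = 1.335
  r = (12 - (-3)·1.625 - (-4)·0.909) / (11) = 1.865
Iteration 3:
  p = (7 - (-4)·1.335 - (-2)·1.865) / (8) = 2.009
  q = (3 - (-4)·1.761 - (-3)·1.865) / (11) = 1.422
  r = (12 - (-3)·1.761 - (-4)·1.335) / (11) = 2.057

2.009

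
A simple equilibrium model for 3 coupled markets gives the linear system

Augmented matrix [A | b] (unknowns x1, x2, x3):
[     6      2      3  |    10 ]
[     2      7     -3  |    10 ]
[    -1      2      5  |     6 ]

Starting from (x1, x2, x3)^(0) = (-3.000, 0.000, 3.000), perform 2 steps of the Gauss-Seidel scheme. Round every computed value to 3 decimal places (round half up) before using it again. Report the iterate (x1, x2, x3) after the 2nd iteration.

(0.694, 1.302, 0.818)

Iteration 1:
  x1 = (10 - (2)·0.000 - (3)·3.000) / (6) = 0.167
  x2 = (10 - (2)·0.167 - (-3)·3.000) / (7) = 2.667
  x3 = (6 - (-1)·0.167 - (2)·2.667) / (5) = 0.167
Iteration 2:
  x1 = (10 - (2)·2.667 - (3)·0.167) / (6) = 0.694
  x2 = (10 - (2)·0.694 - (-3)·0.167) / (7) = 1.302
  x3 = (6 - (-1)·0.694 - (2)·1.302) / (5) = 0.818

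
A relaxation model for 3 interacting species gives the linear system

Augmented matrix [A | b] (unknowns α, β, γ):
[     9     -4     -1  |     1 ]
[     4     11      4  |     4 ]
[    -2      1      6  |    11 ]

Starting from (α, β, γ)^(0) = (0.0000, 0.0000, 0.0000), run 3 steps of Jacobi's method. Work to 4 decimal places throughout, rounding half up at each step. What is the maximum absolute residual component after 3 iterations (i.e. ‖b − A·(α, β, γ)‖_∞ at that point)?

0.5095

Iteration 1:
  α = (1 - (-4)·0.0000 - (-1)·0.0000) / (9) = 0.1111
  β = (4 - (4)·0.0000 - (4)·0.0000) / (11) = 0.3636
  γ = (11 - (-2)·0.0000 - (1)·0.0000) / (6) = 1.8333
Iteration 2:
  α = (1 - (-4)·0.3636 - (-1)·1.8333) / (9) = 0.4764
  β = (4 - (4)·0.1111 - (4)·1.8333) / (11) = -0.3434
  γ = (11 - (-2)·0.1111 - (1)·0.3636) / (6) = 1.8098
Iteration 3:
  α = (1 - (-4)·-0.3434 - (-1)·1.8098) / (9) = 0.1596
  β = (4 - (4)·0.4764 - (4)·1.8098) / (11) = -0.4677
  γ = (11 - (-2)·0.4764 - (1)·-0.3434) / (6) = 2.0494
Residual b − A·x = (-0.2578, 0.3087, -0.5095); ∞-norm = 0.5095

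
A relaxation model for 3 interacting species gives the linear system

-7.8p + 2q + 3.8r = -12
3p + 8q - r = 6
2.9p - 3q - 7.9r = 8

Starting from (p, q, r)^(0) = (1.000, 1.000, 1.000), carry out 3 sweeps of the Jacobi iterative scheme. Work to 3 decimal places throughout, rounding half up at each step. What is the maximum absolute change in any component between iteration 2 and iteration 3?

Iteration 1:
  p = (-12 - (2)·1.000 - (3.8)·1.000) / (-7.8) = 2.282
  q = (6 - (3)·1.000 - (-1)·1.000) / (8) = 0.500
  r = (8 - (2.9)·1.000 - (-3)·1.000) / (-7.9) = -1.025
Iteration 2:
  p = (-12 - (2)·0.500 - (3.8)·-1.025) / (-7.8) = 1.167
  q = (6 - (3)·2.282 - (-1)·-1.025) / (8) = -0.234
  r = (8 - (2.9)·2.282 - (-3)·0.500) / (-7.9) = -0.365
Iteration 3:
  p = (-12 - (2)·-0.234 - (3.8)·-0.365) / (-7.8) = 1.301
  q = (6 - (3)·1.167 - (-1)·-0.365) / (8) = 0.267
  r = (8 - (2.9)·1.167 - (-3)·-0.234) / (-7.9) = -0.495
Change: (0.134, 0.501, -0.130) → max |·| = 0.501

0.501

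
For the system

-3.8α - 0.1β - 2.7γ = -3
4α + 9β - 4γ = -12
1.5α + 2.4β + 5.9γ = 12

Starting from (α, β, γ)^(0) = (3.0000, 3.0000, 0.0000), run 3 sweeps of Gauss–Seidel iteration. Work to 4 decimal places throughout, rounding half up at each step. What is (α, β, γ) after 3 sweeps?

(-0.7726, -0.0164, 2.2370)

Iteration 1:
  α = (-3 - (-0.1)·3.0000 - (-2.7)·0.0000) / (-3.8) = 0.7105
  β = (-12 - (4)·0.7105 - (-4)·0.0000) / (9) = -1.6491
  γ = (12 - (1.5)·0.7105 - (2.4)·-1.6491) / (5.9) = 2.5241
Iteration 2:
  α = (-3 - (-0.1)·-1.6491 - (-2.7)·2.5241) / (-3.8) = -0.9606
  β = (-12 - (4)·-0.9606 - (-4)·2.5241) / (9) = 0.2154
  γ = (12 - (1.5)·-0.9606 - (2.4)·0.2154) / (5.9) = 2.1905
Iteration 3:
  α = (-3 - (-0.1)·0.2154 - (-2.7)·2.1905) / (-3.8) = -0.7726
  β = (-12 - (4)·-0.7726 - (-4)·2.1905) / (9) = -0.0164
  γ = (12 - (1.5)·-0.7726 - (2.4)·-0.0164) / (5.9) = 2.2370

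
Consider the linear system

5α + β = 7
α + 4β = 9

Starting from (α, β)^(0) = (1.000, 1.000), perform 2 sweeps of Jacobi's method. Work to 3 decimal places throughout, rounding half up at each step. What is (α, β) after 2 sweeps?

Iteration 1:
  α = (7 - (1)·1.000) / (5) = 1.200
  β = (9 - (1)·1.000) / (4) = 2.000
Iteration 2:
  α = (7 - (1)·2.000) / (5) = 1.000
  β = (9 - (1)·1.200) / (4) = 1.950

(1.000, 1.950)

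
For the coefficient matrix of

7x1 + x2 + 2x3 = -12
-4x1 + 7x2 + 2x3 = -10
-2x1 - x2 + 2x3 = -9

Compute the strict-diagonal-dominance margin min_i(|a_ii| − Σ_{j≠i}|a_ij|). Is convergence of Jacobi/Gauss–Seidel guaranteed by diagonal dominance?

row 1: |7| − (1+2) = 4
row 2: |7| − (4+2) = 1
row 3: |2| − (2+1) = -1
minimum over rows = -1 → not strictly diagonally dominant

-1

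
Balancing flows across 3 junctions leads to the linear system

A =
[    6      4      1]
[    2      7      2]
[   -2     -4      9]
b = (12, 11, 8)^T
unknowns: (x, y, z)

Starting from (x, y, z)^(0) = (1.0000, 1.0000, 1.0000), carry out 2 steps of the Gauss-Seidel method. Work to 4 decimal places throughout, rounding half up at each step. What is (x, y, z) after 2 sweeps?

(1.1032, 0.8073, 1.4928)

Iteration 1:
  x = (12 - (4)·1.0000 - (1)·1.0000) / (6) = 1.1667
  y = (11 - (2)·1.1667 - (2)·1.0000) / (7) = 0.9524
  z = (8 - (-2)·1.1667 - (-4)·0.9524) / (9) = 1.5714
Iteration 2:
  x = (12 - (4)·0.9524 - (1)·1.5714) / (6) = 1.1032
  y = (11 - (2)·1.1032 - (2)·1.5714) / (7) = 0.8073
  z = (8 - (-2)·1.1032 - (-4)·0.8073) / (9) = 1.4928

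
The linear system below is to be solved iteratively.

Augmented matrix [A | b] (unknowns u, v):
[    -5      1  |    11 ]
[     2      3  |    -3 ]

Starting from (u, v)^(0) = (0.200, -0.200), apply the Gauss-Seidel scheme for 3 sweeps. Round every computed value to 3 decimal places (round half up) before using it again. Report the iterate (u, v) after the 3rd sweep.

Iteration 1:
  u = (11 - (1)·-0.200) / (-5) = -2.240
  v = (-3 - (2)·-2.240) / (3) = 0.493
Iteration 2:
  u = (11 - (1)·0.493) / (-5) = -2.101
  v = (-3 - (2)·-2.101) / (3) = 0.401
Iteration 3:
  u = (11 - (1)·0.401) / (-5) = -2.120
  v = (-3 - (2)·-2.120) / (3) = 0.413

(-2.120, 0.413)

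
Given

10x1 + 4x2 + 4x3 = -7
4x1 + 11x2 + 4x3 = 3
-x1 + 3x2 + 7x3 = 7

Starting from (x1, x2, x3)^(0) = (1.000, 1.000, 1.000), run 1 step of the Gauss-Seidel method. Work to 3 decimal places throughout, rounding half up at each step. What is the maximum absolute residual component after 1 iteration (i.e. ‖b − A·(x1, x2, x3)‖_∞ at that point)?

3.816

Iteration 1:
  x1 = (-7 - (4)·1.000 - (4)·1.000) / (10) = -1.500
  x2 = (3 - (4)·-1.500 - (4)·1.000) / (11) = 0.455
  x3 = (7 - (-1)·-1.500 - (3)·0.455) / (7) = 0.591
Residual b − A·x = (3.816, 1.631, -0.002); ∞-norm = 3.816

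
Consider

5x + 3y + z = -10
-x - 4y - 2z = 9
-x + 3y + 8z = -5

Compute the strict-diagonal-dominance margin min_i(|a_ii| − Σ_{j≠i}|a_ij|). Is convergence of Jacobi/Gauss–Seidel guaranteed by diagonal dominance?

1

row 1: |5| − (3+1) = 1
row 2: |-4| − (1+2) = 1
row 3: |8| − (1+3) = 4
minimum over rows = 1 → strictly diagonally dominant (convergence guaranteed)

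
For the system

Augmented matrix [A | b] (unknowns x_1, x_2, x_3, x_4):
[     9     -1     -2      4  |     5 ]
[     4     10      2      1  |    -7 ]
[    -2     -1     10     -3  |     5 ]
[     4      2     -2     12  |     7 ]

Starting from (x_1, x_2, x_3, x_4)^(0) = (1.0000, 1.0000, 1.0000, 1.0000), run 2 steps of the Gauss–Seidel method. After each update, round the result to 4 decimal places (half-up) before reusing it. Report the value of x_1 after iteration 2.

Iteration 1:
  x_1 = (5 - (-1)·1.0000 - (-2)·1.0000 - (4)·1.0000) / (9) = 0.4444
  x_2 = (-7 - (4)·0.4444 - (2)·1.0000 - (1)·1.0000) / (10) = -1.1778
  x_3 = (5 - (-2)·0.4444 - (-1)·-1.1778 - (-3)·1.0000) / (10) = 0.7711
  x_4 = (7 - (4)·0.4444 - (2)·-1.1778 - (-2)·0.7711) / (12) = 0.7600
Iteration 2:
  x_1 = (5 - (-1)·-1.1778 - (-2)·0.7711 - (4)·0.7600) / (9) = 0.2583
  x_2 = (-7 - (4)·0.2583 - (2)·0.7711 - (1)·0.7600) / (10) = -1.0335
  x_3 = (5 - (-2)·0.2583 - (-1)·-1.0335 - (-3)·0.7600) / (10) = 0.6763
  x_4 = (7 - (4)·0.2583 - (2)·-1.0335 - (-2)·0.6763) / (12) = 0.7822

0.2583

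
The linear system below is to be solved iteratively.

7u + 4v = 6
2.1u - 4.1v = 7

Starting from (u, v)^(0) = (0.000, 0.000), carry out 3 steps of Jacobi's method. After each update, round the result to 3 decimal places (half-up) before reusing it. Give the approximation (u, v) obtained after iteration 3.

Iteration 1:
  u = (6 - (4)·0.000) / (7) = 0.857
  v = (7 - (2.1)·0.000) / (-4.1) = -1.707
Iteration 2:
  u = (6 - (4)·-1.707) / (7) = 1.833
  v = (7 - (2.1)·0.857) / (-4.1) = -1.268
Iteration 3:
  u = (6 - (4)·-1.268) / (7) = 1.582
  v = (7 - (2.1)·1.833) / (-4.1) = -0.768

(1.582, -0.768)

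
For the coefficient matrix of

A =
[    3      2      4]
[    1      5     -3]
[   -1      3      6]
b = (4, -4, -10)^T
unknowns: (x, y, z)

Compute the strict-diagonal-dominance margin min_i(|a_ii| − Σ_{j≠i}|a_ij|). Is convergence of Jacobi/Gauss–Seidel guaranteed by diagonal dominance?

-3

row 1: |3| − (2+4) = -3
row 2: |5| − (1+3) = 1
row 3: |6| − (1+3) = 2
minimum over rows = -3 → not strictly diagonally dominant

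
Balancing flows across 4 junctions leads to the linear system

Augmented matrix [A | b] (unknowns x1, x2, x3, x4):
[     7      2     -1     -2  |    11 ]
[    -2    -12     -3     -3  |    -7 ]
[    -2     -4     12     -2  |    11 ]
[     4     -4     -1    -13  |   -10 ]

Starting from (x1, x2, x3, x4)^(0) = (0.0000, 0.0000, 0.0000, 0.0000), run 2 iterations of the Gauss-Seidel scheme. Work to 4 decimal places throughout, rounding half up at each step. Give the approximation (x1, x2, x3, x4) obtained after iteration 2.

Iteration 1:
  x1 = (11 - (2)·0.0000 - (-1)·0.0000 - (-2)·0.0000) / (7) = 1.5714
  x2 = (-7 - (-2)·1.5714 - (-3)·0.0000 - (-3)·0.0000) / (-12) = 0.3214
  x3 = (11 - (-2)·1.5714 - (-4)·0.3214 - (-2)·0.0000) / (12) = 1.2857
  x4 = (-10 - (4)·1.5714 - (-4)·0.3214 - (-1)·1.2857) / (-13) = 1.0549
Iteration 2:
  x1 = (11 - (2)·0.3214 - (-1)·1.2857 - (-2)·1.0549) / (7) = 1.9647
  x2 = (-7 - (-2)·1.9647 - (-3)·1.2857 - (-3)·1.0549) / (-12) = -0.3293
  x3 = (11 - (-2)·1.9647 - (-4)·-0.3293 - (-2)·1.0549) / (12) = 1.3102
  x4 = (-10 - (4)·1.9647 - (-4)·-0.3293 - (-1)·1.3102) / (-13) = 1.3743

(1.9647, -0.3293, 1.3102, 1.3743)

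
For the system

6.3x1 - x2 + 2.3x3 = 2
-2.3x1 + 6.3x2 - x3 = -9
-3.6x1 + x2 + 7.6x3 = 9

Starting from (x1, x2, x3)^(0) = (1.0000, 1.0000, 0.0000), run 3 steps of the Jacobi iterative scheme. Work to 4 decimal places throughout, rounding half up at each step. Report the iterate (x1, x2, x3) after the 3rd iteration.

Iteration 1:
  x1 = (2 - (-1)·1.0000 - (2.3)·0.0000) / (6.3) = 0.4762
  x2 = (-9 - (-2.3)·1.0000 - (-1)·0.0000) / (6.3) = -1.0635
  x3 = (9 - (-3.6)·1.0000 - (1)·1.0000) / (7.6) = 1.5263
Iteration 2:
  x1 = (2 - (-1)·-1.0635 - (2.3)·1.5263) / (6.3) = -0.4086
  x2 = (-9 - (-2.3)·0.4762 - (-1)·1.5263) / (6.3) = -1.0125
  x3 = (9 - (-3.6)·0.4762 - (1)·-1.0635) / (7.6) = 1.5497
Iteration 3:
  x1 = (2 - (-1)·-1.0125 - (2.3)·1.5497) / (6.3) = -0.4090
  x2 = (-9 - (-2.3)·-0.4086 - (-1)·1.5497) / (6.3) = -1.3318
  x3 = (9 - (-3.6)·-0.4086 - (1)·-1.0125) / (7.6) = 1.1239

(-0.4090, -1.3318, 1.1239)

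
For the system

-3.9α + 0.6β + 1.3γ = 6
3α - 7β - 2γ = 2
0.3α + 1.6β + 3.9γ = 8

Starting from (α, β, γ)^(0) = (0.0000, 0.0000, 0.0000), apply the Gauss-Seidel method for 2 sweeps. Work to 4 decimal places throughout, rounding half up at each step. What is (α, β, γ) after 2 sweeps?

(-0.8314, -1.3727, 2.6784)

Iteration 1:
  α = (6 - (0.6)·0.0000 - (1.3)·0.0000) / (-3.9) = -1.5385
  β = (2 - (3)·-1.5385 - (-2)·0.0000) / (-7) = -0.9451
  γ = (8 - (0.3)·-1.5385 - (1.6)·-0.9451) / (3.9) = 2.5574
Iteration 2:
  α = (6 - (0.6)·-0.9451 - (1.3)·2.5574) / (-3.9) = -0.8314
  β = (2 - (3)·-0.8314 - (-2)·2.5574) / (-7) = -1.3727
  γ = (8 - (0.3)·-0.8314 - (1.6)·-1.3727) / (3.9) = 2.6784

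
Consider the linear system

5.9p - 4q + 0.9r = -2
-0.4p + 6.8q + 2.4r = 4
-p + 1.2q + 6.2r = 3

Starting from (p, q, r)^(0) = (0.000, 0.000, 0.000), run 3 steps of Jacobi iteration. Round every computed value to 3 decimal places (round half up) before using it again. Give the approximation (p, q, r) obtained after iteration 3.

Iteration 1:
  p = (-2 - (-4)·0.000 - (0.9)·0.000) / (5.9) = -0.339
  q = (4 - (-0.4)·0.000 - (2.4)·0.000) / (6.8) = 0.588
  r = (3 - (-1)·0.000 - (1.2)·0.000) / (6.2) = 0.484
Iteration 2:
  p = (-2 - (-4)·0.588 - (0.9)·0.484) / (5.9) = -0.014
  q = (4 - (-0.4)·-0.339 - (2.4)·0.484) / (6.8) = 0.397
  r = (3 - (-1)·-0.339 - (1.2)·0.588) / (6.2) = 0.315
Iteration 3:
  p = (-2 - (-4)·0.397 - (0.9)·0.315) / (5.9) = -0.118
  q = (4 - (-0.4)·-0.014 - (2.4)·0.315) / (6.8) = 0.476
  r = (3 - (-1)·-0.014 - (1.2)·0.397) / (6.2) = 0.405

(-0.118, 0.476, 0.405)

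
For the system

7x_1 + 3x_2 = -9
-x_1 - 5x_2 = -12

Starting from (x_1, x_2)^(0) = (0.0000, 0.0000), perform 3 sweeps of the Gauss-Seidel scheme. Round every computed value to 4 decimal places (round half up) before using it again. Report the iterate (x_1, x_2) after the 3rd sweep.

(-2.5221, 2.9044)

Iteration 1:
  x_1 = (-9 - (3)·0.0000) / (7) = -1.2857
  x_2 = (-12 - (-1)·-1.2857) / (-5) = 2.6571
Iteration 2:
  x_1 = (-9 - (3)·2.6571) / (7) = -2.4245
  x_2 = (-12 - (-1)·-2.4245) / (-5) = 2.8849
Iteration 3:
  x_1 = (-9 - (3)·2.8849) / (7) = -2.5221
  x_2 = (-12 - (-1)·-2.5221) / (-5) = 2.9044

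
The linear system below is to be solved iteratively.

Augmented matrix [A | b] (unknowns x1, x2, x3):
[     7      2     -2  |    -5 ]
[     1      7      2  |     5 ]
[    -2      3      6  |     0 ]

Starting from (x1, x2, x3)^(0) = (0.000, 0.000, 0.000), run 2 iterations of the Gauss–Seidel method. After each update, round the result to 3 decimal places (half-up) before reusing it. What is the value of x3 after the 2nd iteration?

-0.908

Iteration 1:
  x1 = (-5 - (2)·0.000 - (-2)·0.000) / (7) = -0.714
  x2 = (5 - (1)·-0.714 - (2)·0.000) / (7) = 0.816
  x3 = (0 - (-2)·-0.714 - (3)·0.816) / (6) = -0.646
Iteration 2:
  x1 = (-5 - (2)·0.816 - (-2)·-0.646) / (7) = -1.132
  x2 = (5 - (1)·-1.132 - (2)·-0.646) / (7) = 1.061
  x3 = (0 - (-2)·-1.132 - (3)·1.061) / (6) = -0.908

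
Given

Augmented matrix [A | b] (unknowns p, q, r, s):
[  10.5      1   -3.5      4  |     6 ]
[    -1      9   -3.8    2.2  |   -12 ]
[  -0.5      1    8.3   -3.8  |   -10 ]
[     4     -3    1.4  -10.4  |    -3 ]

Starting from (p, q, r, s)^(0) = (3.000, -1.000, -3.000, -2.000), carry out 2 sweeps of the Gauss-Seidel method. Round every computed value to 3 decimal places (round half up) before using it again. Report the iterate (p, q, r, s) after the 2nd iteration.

Iteration 1:
  p = (6 - (1)·-1.000 - (-3.5)·-3.000 - (4)·-2.000) / (10.5) = 0.429
  q = (-12 - (-1)·0.429 - (-3.8)·-3.000 - (2.2)·-2.000) / (9) = -2.063
  r = (-10 - (-0.5)·0.429 - (1)·-2.063 - (-3.8)·-2.000) / (8.3) = -1.846
  s = (-3 - (4)·0.429 - (-3)·-2.063 - (1.4)·-1.846) / (-10.4) = 0.800
Iteration 2:
  p = (6 - (1)·-2.063 - (-3.5)·-1.846 - (4)·0.800) / (10.5) = -0.152
  q = (-12 - (-1)·-0.152 - (-3.8)·-1.846 - (2.2)·0.800) / (9) = -2.325
  r = (-10 - (-0.5)·-0.152 - (1)·-2.325 - (-3.8)·0.800) / (8.3) = -0.568
  s = (-3 - (4)·-0.152 - (-3)·-2.325 - (1.4)·-0.568) / (-10.4) = 0.824

(-0.152, -2.325, -0.568, 0.824)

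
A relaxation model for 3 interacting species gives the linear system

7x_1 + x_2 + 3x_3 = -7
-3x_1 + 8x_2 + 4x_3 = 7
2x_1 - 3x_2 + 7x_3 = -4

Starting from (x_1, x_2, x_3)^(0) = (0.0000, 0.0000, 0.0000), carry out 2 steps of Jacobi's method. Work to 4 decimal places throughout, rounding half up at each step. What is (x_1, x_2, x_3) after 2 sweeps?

(-0.8801, 0.7857, 0.0893)

Iteration 1:
  x_1 = (-7 - (1)·0.0000 - (3)·0.0000) / (7) = -1.0000
  x_2 = (7 - (-3)·0.0000 - (4)·0.0000) / (8) = 0.8750
  x_3 = (-4 - (2)·0.0000 - (-3)·0.0000) / (7) = -0.5714
Iteration 2:
  x_1 = (-7 - (1)·0.8750 - (3)·-0.5714) / (7) = -0.8801
  x_2 = (7 - (-3)·-1.0000 - (4)·-0.5714) / (8) = 0.7857
  x_3 = (-4 - (2)·-1.0000 - (-3)·0.8750) / (7) = 0.0893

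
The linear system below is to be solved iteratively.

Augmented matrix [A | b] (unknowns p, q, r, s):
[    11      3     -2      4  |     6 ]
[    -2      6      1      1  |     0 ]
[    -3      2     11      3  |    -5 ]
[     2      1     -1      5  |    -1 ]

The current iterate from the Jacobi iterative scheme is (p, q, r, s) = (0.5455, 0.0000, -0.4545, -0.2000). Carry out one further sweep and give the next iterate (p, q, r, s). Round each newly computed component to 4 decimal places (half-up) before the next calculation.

(0.5355, 0.2909, -0.2512, -0.5091)

One sweep:
  p = (6 - (3)·0.0000 - (-2)·-0.4545 - (4)·-0.2000) / (11) = 0.5355
  q = (0 - (-2)·0.5455 - (1)·-0.4545 - (1)·-0.2000) / (6) = 0.2909
  r = (-5 - (-3)·0.5455 - (2)·0.0000 - (3)·-0.2000) / (11) = -0.2512
  s = (-1 - (2)·0.5455 - (1)·0.0000 - (-1)·-0.4545) / (5) = -0.5091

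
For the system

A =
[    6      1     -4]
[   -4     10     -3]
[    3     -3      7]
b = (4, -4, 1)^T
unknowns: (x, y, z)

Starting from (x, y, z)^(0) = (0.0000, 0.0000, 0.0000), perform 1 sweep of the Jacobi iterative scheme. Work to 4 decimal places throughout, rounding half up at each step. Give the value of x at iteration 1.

0.6667

Iteration 1:
  x = (4 - (1)·0.0000 - (-4)·0.0000) / (6) = 0.6667
  y = (-4 - (-4)·0.0000 - (-3)·0.0000) / (10) = -0.4000
  z = (1 - (3)·0.0000 - (-3)·0.0000) / (7) = 0.1429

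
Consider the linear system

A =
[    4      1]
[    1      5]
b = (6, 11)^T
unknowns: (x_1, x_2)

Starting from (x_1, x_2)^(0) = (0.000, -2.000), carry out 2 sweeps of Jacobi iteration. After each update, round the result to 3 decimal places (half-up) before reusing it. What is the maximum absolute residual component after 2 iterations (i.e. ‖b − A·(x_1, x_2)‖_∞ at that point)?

1.050

Iteration 1:
  x_1 = (6 - (1)·-2.000) / (4) = 2.000
  x_2 = (11 - (1)·0.000) / (5) = 2.200
Iteration 2:
  x_1 = (6 - (1)·2.200) / (4) = 0.950
  x_2 = (11 - (1)·2.000) / (5) = 1.800
Residual b − A·x = (0.400, 1.050); ∞-norm = 1.050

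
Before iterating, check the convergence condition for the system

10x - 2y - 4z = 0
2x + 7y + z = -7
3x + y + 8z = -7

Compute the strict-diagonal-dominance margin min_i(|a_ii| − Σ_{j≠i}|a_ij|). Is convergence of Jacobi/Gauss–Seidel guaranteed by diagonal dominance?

4

row 1: |10| − (2+4) = 4
row 2: |7| − (2+1) = 4
row 3: |8| − (3+1) = 4
minimum over rows = 4 → strictly diagonally dominant (convergence guaranteed)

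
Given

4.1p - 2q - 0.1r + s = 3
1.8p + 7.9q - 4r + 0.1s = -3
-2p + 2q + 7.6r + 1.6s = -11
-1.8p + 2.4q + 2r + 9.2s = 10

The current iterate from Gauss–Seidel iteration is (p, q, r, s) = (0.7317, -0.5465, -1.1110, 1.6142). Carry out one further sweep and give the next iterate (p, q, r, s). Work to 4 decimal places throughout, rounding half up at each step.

One sweep:
  p = (3 - (-2)·-0.5465 - (-0.1)·-1.1110 - (1)·1.6142) / (4.1) = 0.0443
  q = (-3 - (1.8)·0.0443 - (-4)·-1.1110 - (0.1)·1.6142) / (7.9) = -0.9728
  r = (-11 - (-2)·0.0443 - (2)·-0.9728 - (1.6)·1.6142) / (7.6) = -1.5195
  s = (10 - (-1.8)·0.0443 - (2.4)·-0.9728 - (2)·-1.5195) / (9.2) = 1.6797

(0.0443, -0.9728, -1.5195, 1.6797)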